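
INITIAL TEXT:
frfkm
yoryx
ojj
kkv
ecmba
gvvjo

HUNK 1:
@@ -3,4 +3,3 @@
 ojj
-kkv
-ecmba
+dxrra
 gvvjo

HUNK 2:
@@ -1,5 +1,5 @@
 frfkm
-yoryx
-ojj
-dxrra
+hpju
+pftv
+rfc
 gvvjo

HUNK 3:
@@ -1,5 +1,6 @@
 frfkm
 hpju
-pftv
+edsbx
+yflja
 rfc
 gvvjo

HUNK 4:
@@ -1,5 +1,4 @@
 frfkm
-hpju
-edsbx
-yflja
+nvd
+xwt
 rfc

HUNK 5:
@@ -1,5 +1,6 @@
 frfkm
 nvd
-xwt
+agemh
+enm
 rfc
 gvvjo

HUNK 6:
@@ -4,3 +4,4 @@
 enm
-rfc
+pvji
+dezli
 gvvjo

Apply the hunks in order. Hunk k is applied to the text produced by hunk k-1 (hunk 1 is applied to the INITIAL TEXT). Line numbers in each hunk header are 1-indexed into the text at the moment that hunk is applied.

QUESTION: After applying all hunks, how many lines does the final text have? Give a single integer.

Hunk 1: at line 3 remove [kkv,ecmba] add [dxrra] -> 5 lines: frfkm yoryx ojj dxrra gvvjo
Hunk 2: at line 1 remove [yoryx,ojj,dxrra] add [hpju,pftv,rfc] -> 5 lines: frfkm hpju pftv rfc gvvjo
Hunk 3: at line 1 remove [pftv] add [edsbx,yflja] -> 6 lines: frfkm hpju edsbx yflja rfc gvvjo
Hunk 4: at line 1 remove [hpju,edsbx,yflja] add [nvd,xwt] -> 5 lines: frfkm nvd xwt rfc gvvjo
Hunk 5: at line 1 remove [xwt] add [agemh,enm] -> 6 lines: frfkm nvd agemh enm rfc gvvjo
Hunk 6: at line 4 remove [rfc] add [pvji,dezli] -> 7 lines: frfkm nvd agemh enm pvji dezli gvvjo
Final line count: 7

Answer: 7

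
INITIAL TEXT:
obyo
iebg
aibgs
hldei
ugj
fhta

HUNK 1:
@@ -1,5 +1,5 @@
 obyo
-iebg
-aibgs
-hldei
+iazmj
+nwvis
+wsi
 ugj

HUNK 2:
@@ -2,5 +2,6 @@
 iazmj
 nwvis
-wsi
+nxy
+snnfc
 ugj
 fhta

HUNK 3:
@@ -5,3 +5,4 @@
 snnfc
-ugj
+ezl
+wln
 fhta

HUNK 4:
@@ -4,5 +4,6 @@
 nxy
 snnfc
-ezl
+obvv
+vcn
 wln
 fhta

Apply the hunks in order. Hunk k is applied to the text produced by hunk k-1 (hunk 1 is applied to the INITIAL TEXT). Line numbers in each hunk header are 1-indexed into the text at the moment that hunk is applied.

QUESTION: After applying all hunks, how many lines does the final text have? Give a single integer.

Answer: 9

Derivation:
Hunk 1: at line 1 remove [iebg,aibgs,hldei] add [iazmj,nwvis,wsi] -> 6 lines: obyo iazmj nwvis wsi ugj fhta
Hunk 2: at line 2 remove [wsi] add [nxy,snnfc] -> 7 lines: obyo iazmj nwvis nxy snnfc ugj fhta
Hunk 3: at line 5 remove [ugj] add [ezl,wln] -> 8 lines: obyo iazmj nwvis nxy snnfc ezl wln fhta
Hunk 4: at line 4 remove [ezl] add [obvv,vcn] -> 9 lines: obyo iazmj nwvis nxy snnfc obvv vcn wln fhta
Final line count: 9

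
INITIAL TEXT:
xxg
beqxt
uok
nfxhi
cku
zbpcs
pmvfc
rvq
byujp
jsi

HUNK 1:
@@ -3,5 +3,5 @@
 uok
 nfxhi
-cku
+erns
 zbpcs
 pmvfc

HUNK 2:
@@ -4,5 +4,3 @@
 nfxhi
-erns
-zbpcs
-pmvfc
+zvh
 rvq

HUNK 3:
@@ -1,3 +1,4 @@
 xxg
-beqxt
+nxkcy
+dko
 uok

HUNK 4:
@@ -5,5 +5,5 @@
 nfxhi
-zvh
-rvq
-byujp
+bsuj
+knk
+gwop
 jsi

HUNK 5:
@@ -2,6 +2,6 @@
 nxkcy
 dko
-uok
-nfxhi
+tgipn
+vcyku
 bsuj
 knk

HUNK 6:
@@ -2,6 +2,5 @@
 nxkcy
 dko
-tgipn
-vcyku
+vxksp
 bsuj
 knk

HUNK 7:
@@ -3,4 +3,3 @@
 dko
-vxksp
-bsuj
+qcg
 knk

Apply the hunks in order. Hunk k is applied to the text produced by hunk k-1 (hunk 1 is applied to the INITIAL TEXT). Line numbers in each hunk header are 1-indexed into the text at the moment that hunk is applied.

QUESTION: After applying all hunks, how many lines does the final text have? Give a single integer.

Hunk 1: at line 3 remove [cku] add [erns] -> 10 lines: xxg beqxt uok nfxhi erns zbpcs pmvfc rvq byujp jsi
Hunk 2: at line 4 remove [erns,zbpcs,pmvfc] add [zvh] -> 8 lines: xxg beqxt uok nfxhi zvh rvq byujp jsi
Hunk 3: at line 1 remove [beqxt] add [nxkcy,dko] -> 9 lines: xxg nxkcy dko uok nfxhi zvh rvq byujp jsi
Hunk 4: at line 5 remove [zvh,rvq,byujp] add [bsuj,knk,gwop] -> 9 lines: xxg nxkcy dko uok nfxhi bsuj knk gwop jsi
Hunk 5: at line 2 remove [uok,nfxhi] add [tgipn,vcyku] -> 9 lines: xxg nxkcy dko tgipn vcyku bsuj knk gwop jsi
Hunk 6: at line 2 remove [tgipn,vcyku] add [vxksp] -> 8 lines: xxg nxkcy dko vxksp bsuj knk gwop jsi
Hunk 7: at line 3 remove [vxksp,bsuj] add [qcg] -> 7 lines: xxg nxkcy dko qcg knk gwop jsi
Final line count: 7

Answer: 7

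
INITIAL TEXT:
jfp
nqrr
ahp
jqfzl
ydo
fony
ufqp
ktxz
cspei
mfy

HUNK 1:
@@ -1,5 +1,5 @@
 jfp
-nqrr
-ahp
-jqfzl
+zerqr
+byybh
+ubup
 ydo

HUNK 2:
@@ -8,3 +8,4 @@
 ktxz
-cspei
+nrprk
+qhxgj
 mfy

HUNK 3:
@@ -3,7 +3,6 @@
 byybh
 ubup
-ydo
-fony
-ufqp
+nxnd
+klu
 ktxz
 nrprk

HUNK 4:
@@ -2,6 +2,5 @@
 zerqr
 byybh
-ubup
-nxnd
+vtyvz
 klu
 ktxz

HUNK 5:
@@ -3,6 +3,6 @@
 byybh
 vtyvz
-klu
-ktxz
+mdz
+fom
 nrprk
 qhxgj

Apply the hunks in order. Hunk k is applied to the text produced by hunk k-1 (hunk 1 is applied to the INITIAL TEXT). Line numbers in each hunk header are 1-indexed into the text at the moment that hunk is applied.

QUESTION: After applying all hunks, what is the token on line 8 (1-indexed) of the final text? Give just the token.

Answer: qhxgj

Derivation:
Hunk 1: at line 1 remove [nqrr,ahp,jqfzl] add [zerqr,byybh,ubup] -> 10 lines: jfp zerqr byybh ubup ydo fony ufqp ktxz cspei mfy
Hunk 2: at line 8 remove [cspei] add [nrprk,qhxgj] -> 11 lines: jfp zerqr byybh ubup ydo fony ufqp ktxz nrprk qhxgj mfy
Hunk 3: at line 3 remove [ydo,fony,ufqp] add [nxnd,klu] -> 10 lines: jfp zerqr byybh ubup nxnd klu ktxz nrprk qhxgj mfy
Hunk 4: at line 2 remove [ubup,nxnd] add [vtyvz] -> 9 lines: jfp zerqr byybh vtyvz klu ktxz nrprk qhxgj mfy
Hunk 5: at line 3 remove [klu,ktxz] add [mdz,fom] -> 9 lines: jfp zerqr byybh vtyvz mdz fom nrprk qhxgj mfy
Final line 8: qhxgj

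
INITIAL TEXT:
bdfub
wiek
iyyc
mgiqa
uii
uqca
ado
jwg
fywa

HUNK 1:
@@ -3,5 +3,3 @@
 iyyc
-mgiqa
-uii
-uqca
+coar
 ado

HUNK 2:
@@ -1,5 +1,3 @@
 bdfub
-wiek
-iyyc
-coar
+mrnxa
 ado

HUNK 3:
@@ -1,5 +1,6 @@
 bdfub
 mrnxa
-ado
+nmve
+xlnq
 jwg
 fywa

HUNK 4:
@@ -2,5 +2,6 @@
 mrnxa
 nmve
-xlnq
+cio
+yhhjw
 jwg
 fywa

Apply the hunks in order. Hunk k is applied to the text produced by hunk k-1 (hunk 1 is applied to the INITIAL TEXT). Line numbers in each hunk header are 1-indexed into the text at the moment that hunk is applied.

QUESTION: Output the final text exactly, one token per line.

Answer: bdfub
mrnxa
nmve
cio
yhhjw
jwg
fywa

Derivation:
Hunk 1: at line 3 remove [mgiqa,uii,uqca] add [coar] -> 7 lines: bdfub wiek iyyc coar ado jwg fywa
Hunk 2: at line 1 remove [wiek,iyyc,coar] add [mrnxa] -> 5 lines: bdfub mrnxa ado jwg fywa
Hunk 3: at line 1 remove [ado] add [nmve,xlnq] -> 6 lines: bdfub mrnxa nmve xlnq jwg fywa
Hunk 4: at line 2 remove [xlnq] add [cio,yhhjw] -> 7 lines: bdfub mrnxa nmve cio yhhjw jwg fywa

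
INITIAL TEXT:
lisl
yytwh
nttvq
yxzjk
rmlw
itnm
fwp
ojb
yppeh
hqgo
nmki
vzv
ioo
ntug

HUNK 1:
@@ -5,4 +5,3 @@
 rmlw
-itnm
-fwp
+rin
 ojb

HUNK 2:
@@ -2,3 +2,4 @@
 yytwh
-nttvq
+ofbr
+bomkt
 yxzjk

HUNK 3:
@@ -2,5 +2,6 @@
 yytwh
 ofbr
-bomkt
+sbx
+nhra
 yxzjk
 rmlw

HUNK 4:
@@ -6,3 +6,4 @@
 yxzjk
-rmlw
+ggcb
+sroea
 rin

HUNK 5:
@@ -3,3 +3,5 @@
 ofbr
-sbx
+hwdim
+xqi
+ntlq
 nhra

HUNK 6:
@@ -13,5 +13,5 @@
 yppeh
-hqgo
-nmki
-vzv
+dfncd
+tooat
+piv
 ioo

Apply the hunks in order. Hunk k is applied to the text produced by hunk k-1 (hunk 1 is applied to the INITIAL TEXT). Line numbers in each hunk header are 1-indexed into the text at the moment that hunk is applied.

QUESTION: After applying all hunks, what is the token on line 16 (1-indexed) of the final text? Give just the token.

Hunk 1: at line 5 remove [itnm,fwp] add [rin] -> 13 lines: lisl yytwh nttvq yxzjk rmlw rin ojb yppeh hqgo nmki vzv ioo ntug
Hunk 2: at line 2 remove [nttvq] add [ofbr,bomkt] -> 14 lines: lisl yytwh ofbr bomkt yxzjk rmlw rin ojb yppeh hqgo nmki vzv ioo ntug
Hunk 3: at line 2 remove [bomkt] add [sbx,nhra] -> 15 lines: lisl yytwh ofbr sbx nhra yxzjk rmlw rin ojb yppeh hqgo nmki vzv ioo ntug
Hunk 4: at line 6 remove [rmlw] add [ggcb,sroea] -> 16 lines: lisl yytwh ofbr sbx nhra yxzjk ggcb sroea rin ojb yppeh hqgo nmki vzv ioo ntug
Hunk 5: at line 3 remove [sbx] add [hwdim,xqi,ntlq] -> 18 lines: lisl yytwh ofbr hwdim xqi ntlq nhra yxzjk ggcb sroea rin ojb yppeh hqgo nmki vzv ioo ntug
Hunk 6: at line 13 remove [hqgo,nmki,vzv] add [dfncd,tooat,piv] -> 18 lines: lisl yytwh ofbr hwdim xqi ntlq nhra yxzjk ggcb sroea rin ojb yppeh dfncd tooat piv ioo ntug
Final line 16: piv

Answer: piv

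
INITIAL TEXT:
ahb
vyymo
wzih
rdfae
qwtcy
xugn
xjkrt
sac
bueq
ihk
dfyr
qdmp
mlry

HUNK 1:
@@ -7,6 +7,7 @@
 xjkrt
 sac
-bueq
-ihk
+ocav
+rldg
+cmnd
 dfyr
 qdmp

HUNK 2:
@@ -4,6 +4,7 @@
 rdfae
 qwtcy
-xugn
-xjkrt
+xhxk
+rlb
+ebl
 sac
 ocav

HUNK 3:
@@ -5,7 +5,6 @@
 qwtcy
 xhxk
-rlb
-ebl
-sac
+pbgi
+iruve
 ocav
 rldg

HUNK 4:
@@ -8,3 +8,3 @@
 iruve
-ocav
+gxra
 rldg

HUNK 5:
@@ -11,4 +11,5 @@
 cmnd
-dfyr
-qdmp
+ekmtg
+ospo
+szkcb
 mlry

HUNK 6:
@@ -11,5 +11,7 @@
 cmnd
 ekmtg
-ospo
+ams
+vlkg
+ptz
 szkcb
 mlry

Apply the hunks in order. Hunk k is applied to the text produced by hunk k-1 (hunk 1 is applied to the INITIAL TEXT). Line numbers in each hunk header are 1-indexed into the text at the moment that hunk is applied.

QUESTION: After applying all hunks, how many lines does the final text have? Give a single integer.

Answer: 17

Derivation:
Hunk 1: at line 7 remove [bueq,ihk] add [ocav,rldg,cmnd] -> 14 lines: ahb vyymo wzih rdfae qwtcy xugn xjkrt sac ocav rldg cmnd dfyr qdmp mlry
Hunk 2: at line 4 remove [xugn,xjkrt] add [xhxk,rlb,ebl] -> 15 lines: ahb vyymo wzih rdfae qwtcy xhxk rlb ebl sac ocav rldg cmnd dfyr qdmp mlry
Hunk 3: at line 5 remove [rlb,ebl,sac] add [pbgi,iruve] -> 14 lines: ahb vyymo wzih rdfae qwtcy xhxk pbgi iruve ocav rldg cmnd dfyr qdmp mlry
Hunk 4: at line 8 remove [ocav] add [gxra] -> 14 lines: ahb vyymo wzih rdfae qwtcy xhxk pbgi iruve gxra rldg cmnd dfyr qdmp mlry
Hunk 5: at line 11 remove [dfyr,qdmp] add [ekmtg,ospo,szkcb] -> 15 lines: ahb vyymo wzih rdfae qwtcy xhxk pbgi iruve gxra rldg cmnd ekmtg ospo szkcb mlry
Hunk 6: at line 11 remove [ospo] add [ams,vlkg,ptz] -> 17 lines: ahb vyymo wzih rdfae qwtcy xhxk pbgi iruve gxra rldg cmnd ekmtg ams vlkg ptz szkcb mlry
Final line count: 17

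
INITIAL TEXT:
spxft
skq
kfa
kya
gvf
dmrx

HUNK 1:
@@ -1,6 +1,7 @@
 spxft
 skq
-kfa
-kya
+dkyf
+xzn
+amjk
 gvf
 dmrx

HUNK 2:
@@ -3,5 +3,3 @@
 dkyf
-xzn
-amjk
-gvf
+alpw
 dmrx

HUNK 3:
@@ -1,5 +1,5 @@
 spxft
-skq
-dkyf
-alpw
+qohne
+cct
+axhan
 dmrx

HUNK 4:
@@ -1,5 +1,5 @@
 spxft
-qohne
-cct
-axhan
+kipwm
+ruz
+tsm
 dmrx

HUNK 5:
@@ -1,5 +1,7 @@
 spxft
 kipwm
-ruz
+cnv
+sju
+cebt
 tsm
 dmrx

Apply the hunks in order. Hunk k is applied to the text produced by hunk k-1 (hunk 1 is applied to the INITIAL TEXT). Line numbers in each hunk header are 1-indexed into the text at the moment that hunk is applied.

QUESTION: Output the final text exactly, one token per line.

Hunk 1: at line 1 remove [kfa,kya] add [dkyf,xzn,amjk] -> 7 lines: spxft skq dkyf xzn amjk gvf dmrx
Hunk 2: at line 3 remove [xzn,amjk,gvf] add [alpw] -> 5 lines: spxft skq dkyf alpw dmrx
Hunk 3: at line 1 remove [skq,dkyf,alpw] add [qohne,cct,axhan] -> 5 lines: spxft qohne cct axhan dmrx
Hunk 4: at line 1 remove [qohne,cct,axhan] add [kipwm,ruz,tsm] -> 5 lines: spxft kipwm ruz tsm dmrx
Hunk 5: at line 1 remove [ruz] add [cnv,sju,cebt] -> 7 lines: spxft kipwm cnv sju cebt tsm dmrx

Answer: spxft
kipwm
cnv
sju
cebt
tsm
dmrx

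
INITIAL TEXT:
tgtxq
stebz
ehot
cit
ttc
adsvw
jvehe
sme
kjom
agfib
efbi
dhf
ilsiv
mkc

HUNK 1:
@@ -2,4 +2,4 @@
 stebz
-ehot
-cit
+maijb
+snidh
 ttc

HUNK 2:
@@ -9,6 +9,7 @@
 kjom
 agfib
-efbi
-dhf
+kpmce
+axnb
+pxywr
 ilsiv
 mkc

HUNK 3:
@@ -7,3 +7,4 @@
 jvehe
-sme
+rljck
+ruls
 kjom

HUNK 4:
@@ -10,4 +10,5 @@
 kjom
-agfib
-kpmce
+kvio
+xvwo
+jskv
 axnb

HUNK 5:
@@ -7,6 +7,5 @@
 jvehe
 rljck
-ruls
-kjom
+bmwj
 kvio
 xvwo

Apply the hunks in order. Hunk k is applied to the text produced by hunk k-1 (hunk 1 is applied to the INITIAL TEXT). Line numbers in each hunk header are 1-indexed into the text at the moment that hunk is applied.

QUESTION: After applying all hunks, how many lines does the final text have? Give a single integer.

Answer: 16

Derivation:
Hunk 1: at line 2 remove [ehot,cit] add [maijb,snidh] -> 14 lines: tgtxq stebz maijb snidh ttc adsvw jvehe sme kjom agfib efbi dhf ilsiv mkc
Hunk 2: at line 9 remove [efbi,dhf] add [kpmce,axnb,pxywr] -> 15 lines: tgtxq stebz maijb snidh ttc adsvw jvehe sme kjom agfib kpmce axnb pxywr ilsiv mkc
Hunk 3: at line 7 remove [sme] add [rljck,ruls] -> 16 lines: tgtxq stebz maijb snidh ttc adsvw jvehe rljck ruls kjom agfib kpmce axnb pxywr ilsiv mkc
Hunk 4: at line 10 remove [agfib,kpmce] add [kvio,xvwo,jskv] -> 17 lines: tgtxq stebz maijb snidh ttc adsvw jvehe rljck ruls kjom kvio xvwo jskv axnb pxywr ilsiv mkc
Hunk 5: at line 7 remove [ruls,kjom] add [bmwj] -> 16 lines: tgtxq stebz maijb snidh ttc adsvw jvehe rljck bmwj kvio xvwo jskv axnb pxywr ilsiv mkc
Final line count: 16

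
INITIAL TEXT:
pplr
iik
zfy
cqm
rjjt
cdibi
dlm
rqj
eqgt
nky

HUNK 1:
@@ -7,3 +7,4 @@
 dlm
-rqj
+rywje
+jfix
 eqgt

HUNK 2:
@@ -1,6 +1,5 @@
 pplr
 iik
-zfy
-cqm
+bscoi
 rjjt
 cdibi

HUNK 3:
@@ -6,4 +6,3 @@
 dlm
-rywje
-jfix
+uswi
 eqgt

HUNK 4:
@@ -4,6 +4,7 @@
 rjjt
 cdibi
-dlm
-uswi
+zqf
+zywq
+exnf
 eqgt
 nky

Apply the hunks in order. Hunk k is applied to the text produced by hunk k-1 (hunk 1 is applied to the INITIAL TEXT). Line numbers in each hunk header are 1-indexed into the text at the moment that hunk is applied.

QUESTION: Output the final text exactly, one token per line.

Hunk 1: at line 7 remove [rqj] add [rywje,jfix] -> 11 lines: pplr iik zfy cqm rjjt cdibi dlm rywje jfix eqgt nky
Hunk 2: at line 1 remove [zfy,cqm] add [bscoi] -> 10 lines: pplr iik bscoi rjjt cdibi dlm rywje jfix eqgt nky
Hunk 3: at line 6 remove [rywje,jfix] add [uswi] -> 9 lines: pplr iik bscoi rjjt cdibi dlm uswi eqgt nky
Hunk 4: at line 4 remove [dlm,uswi] add [zqf,zywq,exnf] -> 10 lines: pplr iik bscoi rjjt cdibi zqf zywq exnf eqgt nky

Answer: pplr
iik
bscoi
rjjt
cdibi
zqf
zywq
exnf
eqgt
nky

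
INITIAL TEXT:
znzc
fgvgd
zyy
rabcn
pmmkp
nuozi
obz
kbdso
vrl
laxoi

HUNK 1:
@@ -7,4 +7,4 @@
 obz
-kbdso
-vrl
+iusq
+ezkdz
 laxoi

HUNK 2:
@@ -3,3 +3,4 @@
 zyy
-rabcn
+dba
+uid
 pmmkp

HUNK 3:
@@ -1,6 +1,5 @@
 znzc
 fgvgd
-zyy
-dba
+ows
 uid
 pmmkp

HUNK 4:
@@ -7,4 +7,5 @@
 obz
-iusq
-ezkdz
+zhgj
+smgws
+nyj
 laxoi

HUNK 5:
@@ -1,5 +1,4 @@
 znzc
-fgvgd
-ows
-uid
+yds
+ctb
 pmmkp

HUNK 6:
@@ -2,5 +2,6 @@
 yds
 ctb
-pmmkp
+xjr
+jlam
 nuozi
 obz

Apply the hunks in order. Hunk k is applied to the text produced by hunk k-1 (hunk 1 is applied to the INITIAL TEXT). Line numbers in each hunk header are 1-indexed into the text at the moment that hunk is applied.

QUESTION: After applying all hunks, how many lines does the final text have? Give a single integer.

Hunk 1: at line 7 remove [kbdso,vrl] add [iusq,ezkdz] -> 10 lines: znzc fgvgd zyy rabcn pmmkp nuozi obz iusq ezkdz laxoi
Hunk 2: at line 3 remove [rabcn] add [dba,uid] -> 11 lines: znzc fgvgd zyy dba uid pmmkp nuozi obz iusq ezkdz laxoi
Hunk 3: at line 1 remove [zyy,dba] add [ows] -> 10 lines: znzc fgvgd ows uid pmmkp nuozi obz iusq ezkdz laxoi
Hunk 4: at line 7 remove [iusq,ezkdz] add [zhgj,smgws,nyj] -> 11 lines: znzc fgvgd ows uid pmmkp nuozi obz zhgj smgws nyj laxoi
Hunk 5: at line 1 remove [fgvgd,ows,uid] add [yds,ctb] -> 10 lines: znzc yds ctb pmmkp nuozi obz zhgj smgws nyj laxoi
Hunk 6: at line 2 remove [pmmkp] add [xjr,jlam] -> 11 lines: znzc yds ctb xjr jlam nuozi obz zhgj smgws nyj laxoi
Final line count: 11

Answer: 11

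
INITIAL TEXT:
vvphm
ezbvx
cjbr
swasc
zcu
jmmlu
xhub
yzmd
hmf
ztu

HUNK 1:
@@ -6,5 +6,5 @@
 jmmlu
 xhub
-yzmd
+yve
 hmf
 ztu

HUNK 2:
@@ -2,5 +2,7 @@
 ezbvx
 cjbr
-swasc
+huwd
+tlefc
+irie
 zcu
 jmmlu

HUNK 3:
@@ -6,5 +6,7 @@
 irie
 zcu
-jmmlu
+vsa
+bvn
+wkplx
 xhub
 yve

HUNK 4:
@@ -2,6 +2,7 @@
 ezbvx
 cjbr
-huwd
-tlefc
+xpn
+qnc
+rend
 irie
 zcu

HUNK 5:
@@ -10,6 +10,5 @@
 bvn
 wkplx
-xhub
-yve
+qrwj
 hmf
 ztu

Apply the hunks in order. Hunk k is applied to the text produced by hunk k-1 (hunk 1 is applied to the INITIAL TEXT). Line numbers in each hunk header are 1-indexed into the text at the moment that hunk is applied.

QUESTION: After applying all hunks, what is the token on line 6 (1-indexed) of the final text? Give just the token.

Answer: rend

Derivation:
Hunk 1: at line 6 remove [yzmd] add [yve] -> 10 lines: vvphm ezbvx cjbr swasc zcu jmmlu xhub yve hmf ztu
Hunk 2: at line 2 remove [swasc] add [huwd,tlefc,irie] -> 12 lines: vvphm ezbvx cjbr huwd tlefc irie zcu jmmlu xhub yve hmf ztu
Hunk 3: at line 6 remove [jmmlu] add [vsa,bvn,wkplx] -> 14 lines: vvphm ezbvx cjbr huwd tlefc irie zcu vsa bvn wkplx xhub yve hmf ztu
Hunk 4: at line 2 remove [huwd,tlefc] add [xpn,qnc,rend] -> 15 lines: vvphm ezbvx cjbr xpn qnc rend irie zcu vsa bvn wkplx xhub yve hmf ztu
Hunk 5: at line 10 remove [xhub,yve] add [qrwj] -> 14 lines: vvphm ezbvx cjbr xpn qnc rend irie zcu vsa bvn wkplx qrwj hmf ztu
Final line 6: rend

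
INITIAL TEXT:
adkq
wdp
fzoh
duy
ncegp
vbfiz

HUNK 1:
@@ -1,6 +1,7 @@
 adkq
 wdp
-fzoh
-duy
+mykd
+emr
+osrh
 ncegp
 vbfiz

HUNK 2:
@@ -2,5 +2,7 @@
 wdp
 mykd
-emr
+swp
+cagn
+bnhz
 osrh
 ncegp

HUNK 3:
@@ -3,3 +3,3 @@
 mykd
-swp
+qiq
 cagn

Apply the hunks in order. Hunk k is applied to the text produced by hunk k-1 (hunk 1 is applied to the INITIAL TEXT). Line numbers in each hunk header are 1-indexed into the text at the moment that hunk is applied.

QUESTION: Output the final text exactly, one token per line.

Answer: adkq
wdp
mykd
qiq
cagn
bnhz
osrh
ncegp
vbfiz

Derivation:
Hunk 1: at line 1 remove [fzoh,duy] add [mykd,emr,osrh] -> 7 lines: adkq wdp mykd emr osrh ncegp vbfiz
Hunk 2: at line 2 remove [emr] add [swp,cagn,bnhz] -> 9 lines: adkq wdp mykd swp cagn bnhz osrh ncegp vbfiz
Hunk 3: at line 3 remove [swp] add [qiq] -> 9 lines: adkq wdp mykd qiq cagn bnhz osrh ncegp vbfiz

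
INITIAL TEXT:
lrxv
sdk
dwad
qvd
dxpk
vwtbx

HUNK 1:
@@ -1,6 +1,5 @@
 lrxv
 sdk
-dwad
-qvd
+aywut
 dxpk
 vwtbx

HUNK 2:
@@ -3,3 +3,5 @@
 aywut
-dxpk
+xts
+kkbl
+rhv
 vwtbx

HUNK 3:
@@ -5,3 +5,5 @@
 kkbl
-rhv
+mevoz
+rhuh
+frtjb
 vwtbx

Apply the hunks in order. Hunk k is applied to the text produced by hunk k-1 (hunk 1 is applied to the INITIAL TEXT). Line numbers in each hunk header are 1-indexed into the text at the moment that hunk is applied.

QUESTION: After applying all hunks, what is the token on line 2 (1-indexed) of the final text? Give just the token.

Hunk 1: at line 1 remove [dwad,qvd] add [aywut] -> 5 lines: lrxv sdk aywut dxpk vwtbx
Hunk 2: at line 3 remove [dxpk] add [xts,kkbl,rhv] -> 7 lines: lrxv sdk aywut xts kkbl rhv vwtbx
Hunk 3: at line 5 remove [rhv] add [mevoz,rhuh,frtjb] -> 9 lines: lrxv sdk aywut xts kkbl mevoz rhuh frtjb vwtbx
Final line 2: sdk

Answer: sdk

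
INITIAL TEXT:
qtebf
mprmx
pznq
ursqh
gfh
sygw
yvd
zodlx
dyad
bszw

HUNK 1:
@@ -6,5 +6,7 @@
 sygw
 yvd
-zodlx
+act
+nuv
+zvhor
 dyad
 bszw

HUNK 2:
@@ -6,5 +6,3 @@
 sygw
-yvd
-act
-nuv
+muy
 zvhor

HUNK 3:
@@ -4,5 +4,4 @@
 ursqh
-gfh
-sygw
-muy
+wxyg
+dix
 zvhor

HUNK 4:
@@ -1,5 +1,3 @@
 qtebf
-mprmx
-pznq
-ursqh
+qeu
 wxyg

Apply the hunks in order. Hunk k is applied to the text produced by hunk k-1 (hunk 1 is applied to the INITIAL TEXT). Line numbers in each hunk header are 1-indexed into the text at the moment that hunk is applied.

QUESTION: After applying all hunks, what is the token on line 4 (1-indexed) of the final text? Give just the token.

Answer: dix

Derivation:
Hunk 1: at line 6 remove [zodlx] add [act,nuv,zvhor] -> 12 lines: qtebf mprmx pznq ursqh gfh sygw yvd act nuv zvhor dyad bszw
Hunk 2: at line 6 remove [yvd,act,nuv] add [muy] -> 10 lines: qtebf mprmx pznq ursqh gfh sygw muy zvhor dyad bszw
Hunk 3: at line 4 remove [gfh,sygw,muy] add [wxyg,dix] -> 9 lines: qtebf mprmx pznq ursqh wxyg dix zvhor dyad bszw
Hunk 4: at line 1 remove [mprmx,pznq,ursqh] add [qeu] -> 7 lines: qtebf qeu wxyg dix zvhor dyad bszw
Final line 4: dix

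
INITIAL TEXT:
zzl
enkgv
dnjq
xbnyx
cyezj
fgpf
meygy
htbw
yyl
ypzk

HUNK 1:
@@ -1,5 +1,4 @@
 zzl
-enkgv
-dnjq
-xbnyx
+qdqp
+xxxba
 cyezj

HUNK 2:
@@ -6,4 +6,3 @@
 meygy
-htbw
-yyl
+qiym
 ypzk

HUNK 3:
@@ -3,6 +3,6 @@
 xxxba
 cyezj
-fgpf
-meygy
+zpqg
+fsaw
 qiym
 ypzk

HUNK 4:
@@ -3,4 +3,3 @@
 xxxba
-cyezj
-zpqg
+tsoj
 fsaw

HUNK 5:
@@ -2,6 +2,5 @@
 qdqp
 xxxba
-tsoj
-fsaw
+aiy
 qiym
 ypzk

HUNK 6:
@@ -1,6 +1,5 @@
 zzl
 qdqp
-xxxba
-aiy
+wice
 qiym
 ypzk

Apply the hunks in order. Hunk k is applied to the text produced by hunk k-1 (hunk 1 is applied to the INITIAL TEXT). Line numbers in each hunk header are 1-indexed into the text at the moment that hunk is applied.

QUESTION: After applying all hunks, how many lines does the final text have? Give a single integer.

Answer: 5

Derivation:
Hunk 1: at line 1 remove [enkgv,dnjq,xbnyx] add [qdqp,xxxba] -> 9 lines: zzl qdqp xxxba cyezj fgpf meygy htbw yyl ypzk
Hunk 2: at line 6 remove [htbw,yyl] add [qiym] -> 8 lines: zzl qdqp xxxba cyezj fgpf meygy qiym ypzk
Hunk 3: at line 3 remove [fgpf,meygy] add [zpqg,fsaw] -> 8 lines: zzl qdqp xxxba cyezj zpqg fsaw qiym ypzk
Hunk 4: at line 3 remove [cyezj,zpqg] add [tsoj] -> 7 lines: zzl qdqp xxxba tsoj fsaw qiym ypzk
Hunk 5: at line 2 remove [tsoj,fsaw] add [aiy] -> 6 lines: zzl qdqp xxxba aiy qiym ypzk
Hunk 6: at line 1 remove [xxxba,aiy] add [wice] -> 5 lines: zzl qdqp wice qiym ypzk
Final line count: 5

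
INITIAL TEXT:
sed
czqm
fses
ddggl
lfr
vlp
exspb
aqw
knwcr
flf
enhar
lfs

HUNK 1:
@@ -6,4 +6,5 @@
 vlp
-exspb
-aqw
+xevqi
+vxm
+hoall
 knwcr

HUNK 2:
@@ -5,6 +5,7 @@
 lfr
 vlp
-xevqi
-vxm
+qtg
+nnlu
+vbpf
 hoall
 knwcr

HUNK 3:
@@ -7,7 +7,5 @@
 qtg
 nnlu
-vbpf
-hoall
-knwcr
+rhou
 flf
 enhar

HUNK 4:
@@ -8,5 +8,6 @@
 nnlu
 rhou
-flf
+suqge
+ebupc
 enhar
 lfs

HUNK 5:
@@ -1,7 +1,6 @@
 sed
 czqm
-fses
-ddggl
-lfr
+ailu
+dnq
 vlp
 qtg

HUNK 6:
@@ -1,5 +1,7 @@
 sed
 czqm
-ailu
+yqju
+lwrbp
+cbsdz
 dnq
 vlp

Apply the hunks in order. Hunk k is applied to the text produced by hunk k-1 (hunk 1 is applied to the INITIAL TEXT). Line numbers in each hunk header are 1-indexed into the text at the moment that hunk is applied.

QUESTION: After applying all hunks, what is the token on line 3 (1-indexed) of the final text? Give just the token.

Answer: yqju

Derivation:
Hunk 1: at line 6 remove [exspb,aqw] add [xevqi,vxm,hoall] -> 13 lines: sed czqm fses ddggl lfr vlp xevqi vxm hoall knwcr flf enhar lfs
Hunk 2: at line 5 remove [xevqi,vxm] add [qtg,nnlu,vbpf] -> 14 lines: sed czqm fses ddggl lfr vlp qtg nnlu vbpf hoall knwcr flf enhar lfs
Hunk 3: at line 7 remove [vbpf,hoall,knwcr] add [rhou] -> 12 lines: sed czqm fses ddggl lfr vlp qtg nnlu rhou flf enhar lfs
Hunk 4: at line 8 remove [flf] add [suqge,ebupc] -> 13 lines: sed czqm fses ddggl lfr vlp qtg nnlu rhou suqge ebupc enhar lfs
Hunk 5: at line 1 remove [fses,ddggl,lfr] add [ailu,dnq] -> 12 lines: sed czqm ailu dnq vlp qtg nnlu rhou suqge ebupc enhar lfs
Hunk 6: at line 1 remove [ailu] add [yqju,lwrbp,cbsdz] -> 14 lines: sed czqm yqju lwrbp cbsdz dnq vlp qtg nnlu rhou suqge ebupc enhar lfs
Final line 3: yqju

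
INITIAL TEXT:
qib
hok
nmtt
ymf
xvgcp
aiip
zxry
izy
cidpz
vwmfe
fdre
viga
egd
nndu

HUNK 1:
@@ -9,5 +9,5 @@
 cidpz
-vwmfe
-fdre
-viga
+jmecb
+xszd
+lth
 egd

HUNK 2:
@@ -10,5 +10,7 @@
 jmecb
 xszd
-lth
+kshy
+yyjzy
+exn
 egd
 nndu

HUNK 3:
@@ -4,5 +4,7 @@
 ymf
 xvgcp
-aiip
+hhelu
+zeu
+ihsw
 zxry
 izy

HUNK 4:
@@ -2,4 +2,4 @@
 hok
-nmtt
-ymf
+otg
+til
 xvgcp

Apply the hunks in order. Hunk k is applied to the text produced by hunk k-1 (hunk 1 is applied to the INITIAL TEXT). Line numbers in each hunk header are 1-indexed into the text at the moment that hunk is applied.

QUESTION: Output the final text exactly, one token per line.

Answer: qib
hok
otg
til
xvgcp
hhelu
zeu
ihsw
zxry
izy
cidpz
jmecb
xszd
kshy
yyjzy
exn
egd
nndu

Derivation:
Hunk 1: at line 9 remove [vwmfe,fdre,viga] add [jmecb,xszd,lth] -> 14 lines: qib hok nmtt ymf xvgcp aiip zxry izy cidpz jmecb xszd lth egd nndu
Hunk 2: at line 10 remove [lth] add [kshy,yyjzy,exn] -> 16 lines: qib hok nmtt ymf xvgcp aiip zxry izy cidpz jmecb xszd kshy yyjzy exn egd nndu
Hunk 3: at line 4 remove [aiip] add [hhelu,zeu,ihsw] -> 18 lines: qib hok nmtt ymf xvgcp hhelu zeu ihsw zxry izy cidpz jmecb xszd kshy yyjzy exn egd nndu
Hunk 4: at line 2 remove [nmtt,ymf] add [otg,til] -> 18 lines: qib hok otg til xvgcp hhelu zeu ihsw zxry izy cidpz jmecb xszd kshy yyjzy exn egd nndu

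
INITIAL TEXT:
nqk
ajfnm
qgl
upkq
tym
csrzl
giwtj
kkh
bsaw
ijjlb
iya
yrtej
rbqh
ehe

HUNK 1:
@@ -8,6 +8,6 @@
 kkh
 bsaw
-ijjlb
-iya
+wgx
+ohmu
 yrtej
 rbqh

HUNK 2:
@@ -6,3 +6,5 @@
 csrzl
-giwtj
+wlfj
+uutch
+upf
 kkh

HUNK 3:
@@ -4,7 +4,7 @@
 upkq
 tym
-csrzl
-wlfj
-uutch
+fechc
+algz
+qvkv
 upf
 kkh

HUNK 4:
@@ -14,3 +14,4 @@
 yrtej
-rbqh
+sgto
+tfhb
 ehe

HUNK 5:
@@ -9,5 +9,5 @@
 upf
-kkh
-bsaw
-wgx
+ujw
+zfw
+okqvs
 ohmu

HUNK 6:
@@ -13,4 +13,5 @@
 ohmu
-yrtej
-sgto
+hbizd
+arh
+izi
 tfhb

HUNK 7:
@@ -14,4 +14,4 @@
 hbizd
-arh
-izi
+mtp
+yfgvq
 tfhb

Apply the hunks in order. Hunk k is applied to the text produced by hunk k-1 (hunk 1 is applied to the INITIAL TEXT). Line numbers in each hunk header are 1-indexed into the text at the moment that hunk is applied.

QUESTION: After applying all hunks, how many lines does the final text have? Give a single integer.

Hunk 1: at line 8 remove [ijjlb,iya] add [wgx,ohmu] -> 14 lines: nqk ajfnm qgl upkq tym csrzl giwtj kkh bsaw wgx ohmu yrtej rbqh ehe
Hunk 2: at line 6 remove [giwtj] add [wlfj,uutch,upf] -> 16 lines: nqk ajfnm qgl upkq tym csrzl wlfj uutch upf kkh bsaw wgx ohmu yrtej rbqh ehe
Hunk 3: at line 4 remove [csrzl,wlfj,uutch] add [fechc,algz,qvkv] -> 16 lines: nqk ajfnm qgl upkq tym fechc algz qvkv upf kkh bsaw wgx ohmu yrtej rbqh ehe
Hunk 4: at line 14 remove [rbqh] add [sgto,tfhb] -> 17 lines: nqk ajfnm qgl upkq tym fechc algz qvkv upf kkh bsaw wgx ohmu yrtej sgto tfhb ehe
Hunk 5: at line 9 remove [kkh,bsaw,wgx] add [ujw,zfw,okqvs] -> 17 lines: nqk ajfnm qgl upkq tym fechc algz qvkv upf ujw zfw okqvs ohmu yrtej sgto tfhb ehe
Hunk 6: at line 13 remove [yrtej,sgto] add [hbizd,arh,izi] -> 18 lines: nqk ajfnm qgl upkq tym fechc algz qvkv upf ujw zfw okqvs ohmu hbizd arh izi tfhb ehe
Hunk 7: at line 14 remove [arh,izi] add [mtp,yfgvq] -> 18 lines: nqk ajfnm qgl upkq tym fechc algz qvkv upf ujw zfw okqvs ohmu hbizd mtp yfgvq tfhb ehe
Final line count: 18

Answer: 18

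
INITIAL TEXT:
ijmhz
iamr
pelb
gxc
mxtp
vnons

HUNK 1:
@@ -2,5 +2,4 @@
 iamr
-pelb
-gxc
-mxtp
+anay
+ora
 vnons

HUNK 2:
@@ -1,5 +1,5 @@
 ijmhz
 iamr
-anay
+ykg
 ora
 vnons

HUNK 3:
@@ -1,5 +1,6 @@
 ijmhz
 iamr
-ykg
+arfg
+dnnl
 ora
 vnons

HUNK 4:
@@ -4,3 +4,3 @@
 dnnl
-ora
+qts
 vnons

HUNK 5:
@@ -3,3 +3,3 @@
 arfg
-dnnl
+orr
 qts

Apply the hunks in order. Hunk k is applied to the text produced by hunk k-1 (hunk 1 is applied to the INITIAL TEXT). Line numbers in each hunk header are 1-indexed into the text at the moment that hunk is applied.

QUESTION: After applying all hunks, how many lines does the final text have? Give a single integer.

Answer: 6

Derivation:
Hunk 1: at line 2 remove [pelb,gxc,mxtp] add [anay,ora] -> 5 lines: ijmhz iamr anay ora vnons
Hunk 2: at line 1 remove [anay] add [ykg] -> 5 lines: ijmhz iamr ykg ora vnons
Hunk 3: at line 1 remove [ykg] add [arfg,dnnl] -> 6 lines: ijmhz iamr arfg dnnl ora vnons
Hunk 4: at line 4 remove [ora] add [qts] -> 6 lines: ijmhz iamr arfg dnnl qts vnons
Hunk 5: at line 3 remove [dnnl] add [orr] -> 6 lines: ijmhz iamr arfg orr qts vnons
Final line count: 6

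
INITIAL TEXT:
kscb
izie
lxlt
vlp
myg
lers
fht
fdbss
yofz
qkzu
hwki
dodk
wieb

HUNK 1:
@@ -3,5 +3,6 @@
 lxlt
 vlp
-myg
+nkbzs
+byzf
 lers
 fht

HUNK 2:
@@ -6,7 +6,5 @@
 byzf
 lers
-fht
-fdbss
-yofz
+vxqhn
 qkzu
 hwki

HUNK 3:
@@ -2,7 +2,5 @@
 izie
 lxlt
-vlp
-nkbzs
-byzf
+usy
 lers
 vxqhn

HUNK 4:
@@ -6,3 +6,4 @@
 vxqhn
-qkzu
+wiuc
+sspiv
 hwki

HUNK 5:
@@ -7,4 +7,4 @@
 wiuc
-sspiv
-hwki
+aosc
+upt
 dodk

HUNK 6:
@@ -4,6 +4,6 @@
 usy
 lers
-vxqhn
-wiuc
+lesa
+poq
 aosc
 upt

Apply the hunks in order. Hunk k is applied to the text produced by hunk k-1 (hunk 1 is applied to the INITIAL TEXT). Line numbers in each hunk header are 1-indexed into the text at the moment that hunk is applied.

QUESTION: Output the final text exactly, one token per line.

Hunk 1: at line 3 remove [myg] add [nkbzs,byzf] -> 14 lines: kscb izie lxlt vlp nkbzs byzf lers fht fdbss yofz qkzu hwki dodk wieb
Hunk 2: at line 6 remove [fht,fdbss,yofz] add [vxqhn] -> 12 lines: kscb izie lxlt vlp nkbzs byzf lers vxqhn qkzu hwki dodk wieb
Hunk 3: at line 2 remove [vlp,nkbzs,byzf] add [usy] -> 10 lines: kscb izie lxlt usy lers vxqhn qkzu hwki dodk wieb
Hunk 4: at line 6 remove [qkzu] add [wiuc,sspiv] -> 11 lines: kscb izie lxlt usy lers vxqhn wiuc sspiv hwki dodk wieb
Hunk 5: at line 7 remove [sspiv,hwki] add [aosc,upt] -> 11 lines: kscb izie lxlt usy lers vxqhn wiuc aosc upt dodk wieb
Hunk 6: at line 4 remove [vxqhn,wiuc] add [lesa,poq] -> 11 lines: kscb izie lxlt usy lers lesa poq aosc upt dodk wieb

Answer: kscb
izie
lxlt
usy
lers
lesa
poq
aosc
upt
dodk
wieb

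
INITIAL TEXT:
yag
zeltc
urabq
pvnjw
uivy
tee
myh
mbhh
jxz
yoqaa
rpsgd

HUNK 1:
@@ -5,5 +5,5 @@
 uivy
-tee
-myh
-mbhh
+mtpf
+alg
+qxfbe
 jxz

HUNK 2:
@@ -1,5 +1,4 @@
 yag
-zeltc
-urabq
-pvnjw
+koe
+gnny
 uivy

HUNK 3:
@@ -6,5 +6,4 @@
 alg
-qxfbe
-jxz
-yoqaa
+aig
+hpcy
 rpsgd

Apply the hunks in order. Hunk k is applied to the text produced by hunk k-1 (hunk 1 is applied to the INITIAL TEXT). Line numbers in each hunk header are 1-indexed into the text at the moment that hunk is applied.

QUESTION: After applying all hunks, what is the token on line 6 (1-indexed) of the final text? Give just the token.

Hunk 1: at line 5 remove [tee,myh,mbhh] add [mtpf,alg,qxfbe] -> 11 lines: yag zeltc urabq pvnjw uivy mtpf alg qxfbe jxz yoqaa rpsgd
Hunk 2: at line 1 remove [zeltc,urabq,pvnjw] add [koe,gnny] -> 10 lines: yag koe gnny uivy mtpf alg qxfbe jxz yoqaa rpsgd
Hunk 3: at line 6 remove [qxfbe,jxz,yoqaa] add [aig,hpcy] -> 9 lines: yag koe gnny uivy mtpf alg aig hpcy rpsgd
Final line 6: alg

Answer: alg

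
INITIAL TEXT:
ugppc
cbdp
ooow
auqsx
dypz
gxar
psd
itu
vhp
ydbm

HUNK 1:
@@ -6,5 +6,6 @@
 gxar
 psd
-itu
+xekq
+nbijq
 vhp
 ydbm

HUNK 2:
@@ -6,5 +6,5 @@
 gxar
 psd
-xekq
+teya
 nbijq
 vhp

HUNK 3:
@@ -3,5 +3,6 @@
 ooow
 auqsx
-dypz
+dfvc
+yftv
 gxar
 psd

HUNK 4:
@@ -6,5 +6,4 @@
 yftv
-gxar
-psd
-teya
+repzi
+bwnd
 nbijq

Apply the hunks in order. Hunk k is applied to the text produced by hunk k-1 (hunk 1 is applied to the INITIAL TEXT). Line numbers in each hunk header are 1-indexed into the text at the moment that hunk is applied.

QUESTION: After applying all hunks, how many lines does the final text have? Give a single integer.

Answer: 11

Derivation:
Hunk 1: at line 6 remove [itu] add [xekq,nbijq] -> 11 lines: ugppc cbdp ooow auqsx dypz gxar psd xekq nbijq vhp ydbm
Hunk 2: at line 6 remove [xekq] add [teya] -> 11 lines: ugppc cbdp ooow auqsx dypz gxar psd teya nbijq vhp ydbm
Hunk 3: at line 3 remove [dypz] add [dfvc,yftv] -> 12 lines: ugppc cbdp ooow auqsx dfvc yftv gxar psd teya nbijq vhp ydbm
Hunk 4: at line 6 remove [gxar,psd,teya] add [repzi,bwnd] -> 11 lines: ugppc cbdp ooow auqsx dfvc yftv repzi bwnd nbijq vhp ydbm
Final line count: 11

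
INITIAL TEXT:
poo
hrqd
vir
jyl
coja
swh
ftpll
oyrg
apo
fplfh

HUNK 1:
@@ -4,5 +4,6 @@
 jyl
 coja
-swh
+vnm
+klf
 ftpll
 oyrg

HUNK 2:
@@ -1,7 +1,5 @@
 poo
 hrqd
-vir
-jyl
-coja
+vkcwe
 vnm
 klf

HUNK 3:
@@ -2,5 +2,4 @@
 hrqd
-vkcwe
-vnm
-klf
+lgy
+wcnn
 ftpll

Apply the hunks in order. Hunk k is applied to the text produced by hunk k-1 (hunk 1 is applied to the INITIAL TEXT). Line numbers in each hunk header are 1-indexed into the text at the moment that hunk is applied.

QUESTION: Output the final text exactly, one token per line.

Answer: poo
hrqd
lgy
wcnn
ftpll
oyrg
apo
fplfh

Derivation:
Hunk 1: at line 4 remove [swh] add [vnm,klf] -> 11 lines: poo hrqd vir jyl coja vnm klf ftpll oyrg apo fplfh
Hunk 2: at line 1 remove [vir,jyl,coja] add [vkcwe] -> 9 lines: poo hrqd vkcwe vnm klf ftpll oyrg apo fplfh
Hunk 3: at line 2 remove [vkcwe,vnm,klf] add [lgy,wcnn] -> 8 lines: poo hrqd lgy wcnn ftpll oyrg apo fplfh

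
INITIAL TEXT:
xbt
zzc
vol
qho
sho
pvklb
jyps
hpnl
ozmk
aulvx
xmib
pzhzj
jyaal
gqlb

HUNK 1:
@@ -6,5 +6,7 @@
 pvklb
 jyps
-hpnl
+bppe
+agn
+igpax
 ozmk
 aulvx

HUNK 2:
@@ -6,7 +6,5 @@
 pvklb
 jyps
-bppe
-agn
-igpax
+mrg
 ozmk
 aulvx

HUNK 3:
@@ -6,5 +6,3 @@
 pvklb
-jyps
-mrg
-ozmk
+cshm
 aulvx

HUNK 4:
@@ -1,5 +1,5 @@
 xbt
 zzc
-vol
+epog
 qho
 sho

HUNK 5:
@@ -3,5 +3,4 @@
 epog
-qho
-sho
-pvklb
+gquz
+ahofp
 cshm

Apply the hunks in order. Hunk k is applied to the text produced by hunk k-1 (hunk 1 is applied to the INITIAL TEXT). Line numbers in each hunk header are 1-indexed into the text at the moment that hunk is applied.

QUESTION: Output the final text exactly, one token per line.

Answer: xbt
zzc
epog
gquz
ahofp
cshm
aulvx
xmib
pzhzj
jyaal
gqlb

Derivation:
Hunk 1: at line 6 remove [hpnl] add [bppe,agn,igpax] -> 16 lines: xbt zzc vol qho sho pvklb jyps bppe agn igpax ozmk aulvx xmib pzhzj jyaal gqlb
Hunk 2: at line 6 remove [bppe,agn,igpax] add [mrg] -> 14 lines: xbt zzc vol qho sho pvklb jyps mrg ozmk aulvx xmib pzhzj jyaal gqlb
Hunk 3: at line 6 remove [jyps,mrg,ozmk] add [cshm] -> 12 lines: xbt zzc vol qho sho pvklb cshm aulvx xmib pzhzj jyaal gqlb
Hunk 4: at line 1 remove [vol] add [epog] -> 12 lines: xbt zzc epog qho sho pvklb cshm aulvx xmib pzhzj jyaal gqlb
Hunk 5: at line 3 remove [qho,sho,pvklb] add [gquz,ahofp] -> 11 lines: xbt zzc epog gquz ahofp cshm aulvx xmib pzhzj jyaal gqlb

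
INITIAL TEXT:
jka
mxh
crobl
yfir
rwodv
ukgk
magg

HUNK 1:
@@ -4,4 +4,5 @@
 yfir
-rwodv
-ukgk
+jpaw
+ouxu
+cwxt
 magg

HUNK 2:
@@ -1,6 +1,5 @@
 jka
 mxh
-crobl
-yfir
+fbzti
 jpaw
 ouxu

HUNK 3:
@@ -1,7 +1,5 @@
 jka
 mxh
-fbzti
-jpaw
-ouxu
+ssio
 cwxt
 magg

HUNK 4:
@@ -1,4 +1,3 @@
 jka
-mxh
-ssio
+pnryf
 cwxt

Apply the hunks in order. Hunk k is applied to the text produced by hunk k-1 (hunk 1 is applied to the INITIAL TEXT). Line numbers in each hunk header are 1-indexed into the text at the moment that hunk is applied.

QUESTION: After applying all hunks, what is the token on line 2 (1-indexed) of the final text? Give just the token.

Hunk 1: at line 4 remove [rwodv,ukgk] add [jpaw,ouxu,cwxt] -> 8 lines: jka mxh crobl yfir jpaw ouxu cwxt magg
Hunk 2: at line 1 remove [crobl,yfir] add [fbzti] -> 7 lines: jka mxh fbzti jpaw ouxu cwxt magg
Hunk 3: at line 1 remove [fbzti,jpaw,ouxu] add [ssio] -> 5 lines: jka mxh ssio cwxt magg
Hunk 4: at line 1 remove [mxh,ssio] add [pnryf] -> 4 lines: jka pnryf cwxt magg
Final line 2: pnryf

Answer: pnryf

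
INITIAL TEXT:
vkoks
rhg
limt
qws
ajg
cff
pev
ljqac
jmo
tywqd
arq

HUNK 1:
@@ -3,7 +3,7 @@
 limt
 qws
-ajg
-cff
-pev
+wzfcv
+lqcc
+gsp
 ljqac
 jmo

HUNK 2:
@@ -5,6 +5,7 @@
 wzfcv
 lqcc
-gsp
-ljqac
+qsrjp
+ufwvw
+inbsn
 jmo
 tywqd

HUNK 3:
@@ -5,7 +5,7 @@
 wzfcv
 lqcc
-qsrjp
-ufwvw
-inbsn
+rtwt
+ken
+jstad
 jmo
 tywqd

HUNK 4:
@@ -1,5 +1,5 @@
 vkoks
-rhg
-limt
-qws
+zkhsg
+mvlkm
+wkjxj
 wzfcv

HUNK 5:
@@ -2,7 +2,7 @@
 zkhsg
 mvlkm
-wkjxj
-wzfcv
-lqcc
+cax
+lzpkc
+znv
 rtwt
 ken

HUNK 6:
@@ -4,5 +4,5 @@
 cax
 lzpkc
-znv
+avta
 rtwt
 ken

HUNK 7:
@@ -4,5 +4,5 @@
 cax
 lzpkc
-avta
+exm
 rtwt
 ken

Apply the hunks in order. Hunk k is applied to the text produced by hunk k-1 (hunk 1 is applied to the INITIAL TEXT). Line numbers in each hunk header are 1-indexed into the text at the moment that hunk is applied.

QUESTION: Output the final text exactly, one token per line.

Hunk 1: at line 3 remove [ajg,cff,pev] add [wzfcv,lqcc,gsp] -> 11 lines: vkoks rhg limt qws wzfcv lqcc gsp ljqac jmo tywqd arq
Hunk 2: at line 5 remove [gsp,ljqac] add [qsrjp,ufwvw,inbsn] -> 12 lines: vkoks rhg limt qws wzfcv lqcc qsrjp ufwvw inbsn jmo tywqd arq
Hunk 3: at line 5 remove [qsrjp,ufwvw,inbsn] add [rtwt,ken,jstad] -> 12 lines: vkoks rhg limt qws wzfcv lqcc rtwt ken jstad jmo tywqd arq
Hunk 4: at line 1 remove [rhg,limt,qws] add [zkhsg,mvlkm,wkjxj] -> 12 lines: vkoks zkhsg mvlkm wkjxj wzfcv lqcc rtwt ken jstad jmo tywqd arq
Hunk 5: at line 2 remove [wkjxj,wzfcv,lqcc] add [cax,lzpkc,znv] -> 12 lines: vkoks zkhsg mvlkm cax lzpkc znv rtwt ken jstad jmo tywqd arq
Hunk 6: at line 4 remove [znv] add [avta] -> 12 lines: vkoks zkhsg mvlkm cax lzpkc avta rtwt ken jstad jmo tywqd arq
Hunk 7: at line 4 remove [avta] add [exm] -> 12 lines: vkoks zkhsg mvlkm cax lzpkc exm rtwt ken jstad jmo tywqd arq

Answer: vkoks
zkhsg
mvlkm
cax
lzpkc
exm
rtwt
ken
jstad
jmo
tywqd
arq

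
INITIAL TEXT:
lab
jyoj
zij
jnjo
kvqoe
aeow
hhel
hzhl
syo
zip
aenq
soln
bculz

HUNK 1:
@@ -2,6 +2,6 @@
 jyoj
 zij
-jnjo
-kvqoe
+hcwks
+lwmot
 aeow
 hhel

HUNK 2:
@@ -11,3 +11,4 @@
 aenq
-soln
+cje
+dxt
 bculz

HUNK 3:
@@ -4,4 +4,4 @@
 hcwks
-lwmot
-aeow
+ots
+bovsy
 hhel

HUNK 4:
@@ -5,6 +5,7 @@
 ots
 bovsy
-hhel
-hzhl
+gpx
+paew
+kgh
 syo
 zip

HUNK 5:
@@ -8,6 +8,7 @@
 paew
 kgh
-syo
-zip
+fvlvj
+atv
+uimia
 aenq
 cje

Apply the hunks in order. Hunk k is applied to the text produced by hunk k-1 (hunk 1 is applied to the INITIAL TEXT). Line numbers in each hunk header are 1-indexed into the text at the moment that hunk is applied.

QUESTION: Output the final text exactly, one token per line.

Hunk 1: at line 2 remove [jnjo,kvqoe] add [hcwks,lwmot] -> 13 lines: lab jyoj zij hcwks lwmot aeow hhel hzhl syo zip aenq soln bculz
Hunk 2: at line 11 remove [soln] add [cje,dxt] -> 14 lines: lab jyoj zij hcwks lwmot aeow hhel hzhl syo zip aenq cje dxt bculz
Hunk 3: at line 4 remove [lwmot,aeow] add [ots,bovsy] -> 14 lines: lab jyoj zij hcwks ots bovsy hhel hzhl syo zip aenq cje dxt bculz
Hunk 4: at line 5 remove [hhel,hzhl] add [gpx,paew,kgh] -> 15 lines: lab jyoj zij hcwks ots bovsy gpx paew kgh syo zip aenq cje dxt bculz
Hunk 5: at line 8 remove [syo,zip] add [fvlvj,atv,uimia] -> 16 lines: lab jyoj zij hcwks ots bovsy gpx paew kgh fvlvj atv uimia aenq cje dxt bculz

Answer: lab
jyoj
zij
hcwks
ots
bovsy
gpx
paew
kgh
fvlvj
atv
uimia
aenq
cje
dxt
bculz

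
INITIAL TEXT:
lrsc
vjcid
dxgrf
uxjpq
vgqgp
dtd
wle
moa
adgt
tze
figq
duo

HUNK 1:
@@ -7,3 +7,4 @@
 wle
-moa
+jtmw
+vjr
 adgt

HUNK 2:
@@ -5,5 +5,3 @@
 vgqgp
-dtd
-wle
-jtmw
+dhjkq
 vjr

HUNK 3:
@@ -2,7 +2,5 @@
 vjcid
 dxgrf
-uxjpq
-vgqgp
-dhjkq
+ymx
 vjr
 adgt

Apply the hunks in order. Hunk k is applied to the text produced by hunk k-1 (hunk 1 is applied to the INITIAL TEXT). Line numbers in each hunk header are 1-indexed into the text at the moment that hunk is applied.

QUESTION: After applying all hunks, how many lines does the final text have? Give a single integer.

Answer: 9

Derivation:
Hunk 1: at line 7 remove [moa] add [jtmw,vjr] -> 13 lines: lrsc vjcid dxgrf uxjpq vgqgp dtd wle jtmw vjr adgt tze figq duo
Hunk 2: at line 5 remove [dtd,wle,jtmw] add [dhjkq] -> 11 lines: lrsc vjcid dxgrf uxjpq vgqgp dhjkq vjr adgt tze figq duo
Hunk 3: at line 2 remove [uxjpq,vgqgp,dhjkq] add [ymx] -> 9 lines: lrsc vjcid dxgrf ymx vjr adgt tze figq duo
Final line count: 9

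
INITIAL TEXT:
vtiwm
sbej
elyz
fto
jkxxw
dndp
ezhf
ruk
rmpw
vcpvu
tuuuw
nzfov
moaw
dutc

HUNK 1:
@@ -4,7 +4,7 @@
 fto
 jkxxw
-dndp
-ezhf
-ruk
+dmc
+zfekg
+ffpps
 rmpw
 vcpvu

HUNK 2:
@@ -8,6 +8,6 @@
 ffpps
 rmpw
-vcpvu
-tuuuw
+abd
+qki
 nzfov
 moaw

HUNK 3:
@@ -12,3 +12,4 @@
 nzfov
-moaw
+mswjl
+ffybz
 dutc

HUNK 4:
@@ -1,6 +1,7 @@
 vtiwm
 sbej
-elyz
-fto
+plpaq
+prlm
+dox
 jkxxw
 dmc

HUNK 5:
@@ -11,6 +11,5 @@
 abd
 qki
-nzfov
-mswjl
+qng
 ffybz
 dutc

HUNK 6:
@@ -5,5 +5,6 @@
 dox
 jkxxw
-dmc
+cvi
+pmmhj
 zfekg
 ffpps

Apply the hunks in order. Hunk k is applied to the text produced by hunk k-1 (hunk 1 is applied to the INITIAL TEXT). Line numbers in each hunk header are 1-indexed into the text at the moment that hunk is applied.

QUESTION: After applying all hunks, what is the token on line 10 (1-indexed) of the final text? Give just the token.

Answer: ffpps

Derivation:
Hunk 1: at line 4 remove [dndp,ezhf,ruk] add [dmc,zfekg,ffpps] -> 14 lines: vtiwm sbej elyz fto jkxxw dmc zfekg ffpps rmpw vcpvu tuuuw nzfov moaw dutc
Hunk 2: at line 8 remove [vcpvu,tuuuw] add [abd,qki] -> 14 lines: vtiwm sbej elyz fto jkxxw dmc zfekg ffpps rmpw abd qki nzfov moaw dutc
Hunk 3: at line 12 remove [moaw] add [mswjl,ffybz] -> 15 lines: vtiwm sbej elyz fto jkxxw dmc zfekg ffpps rmpw abd qki nzfov mswjl ffybz dutc
Hunk 4: at line 1 remove [elyz,fto] add [plpaq,prlm,dox] -> 16 lines: vtiwm sbej plpaq prlm dox jkxxw dmc zfekg ffpps rmpw abd qki nzfov mswjl ffybz dutc
Hunk 5: at line 11 remove [nzfov,mswjl] add [qng] -> 15 lines: vtiwm sbej plpaq prlm dox jkxxw dmc zfekg ffpps rmpw abd qki qng ffybz dutc
Hunk 6: at line 5 remove [dmc] add [cvi,pmmhj] -> 16 lines: vtiwm sbej plpaq prlm dox jkxxw cvi pmmhj zfekg ffpps rmpw abd qki qng ffybz dutc
Final line 10: ffpps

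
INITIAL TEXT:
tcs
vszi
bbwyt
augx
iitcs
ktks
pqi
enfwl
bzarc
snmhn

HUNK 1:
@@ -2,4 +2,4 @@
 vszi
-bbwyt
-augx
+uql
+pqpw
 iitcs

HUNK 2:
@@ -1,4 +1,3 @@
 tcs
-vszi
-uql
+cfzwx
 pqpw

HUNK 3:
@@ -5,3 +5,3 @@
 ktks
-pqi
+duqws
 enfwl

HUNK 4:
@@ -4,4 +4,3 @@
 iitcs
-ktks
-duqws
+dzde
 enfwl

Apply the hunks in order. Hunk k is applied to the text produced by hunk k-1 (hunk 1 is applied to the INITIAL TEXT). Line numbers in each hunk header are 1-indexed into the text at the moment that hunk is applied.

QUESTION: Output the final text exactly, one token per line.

Answer: tcs
cfzwx
pqpw
iitcs
dzde
enfwl
bzarc
snmhn

Derivation:
Hunk 1: at line 2 remove [bbwyt,augx] add [uql,pqpw] -> 10 lines: tcs vszi uql pqpw iitcs ktks pqi enfwl bzarc snmhn
Hunk 2: at line 1 remove [vszi,uql] add [cfzwx] -> 9 lines: tcs cfzwx pqpw iitcs ktks pqi enfwl bzarc snmhn
Hunk 3: at line 5 remove [pqi] add [duqws] -> 9 lines: tcs cfzwx pqpw iitcs ktks duqws enfwl bzarc snmhn
Hunk 4: at line 4 remove [ktks,duqws] add [dzde] -> 8 lines: tcs cfzwx pqpw iitcs dzde enfwl bzarc snmhn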